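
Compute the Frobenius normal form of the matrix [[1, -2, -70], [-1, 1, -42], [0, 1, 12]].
R = [[0, 0, 100], [1, 0, -65], [0, 1, 14]]

The invariant factors of A (the non-unit diagonal entries of the Smith normal form of xI - A over ℚ[x]) are (x - 5)^2(x - 4), each dividing the next. The characteristic polynomial is their product, (x - 5)^2(x - 4).

The rational canonical form is the block-diagonal matrix of companion matrices C(f_i):
R = [[0, 0, 100], [1, 0, -65], [0, 1, 14]].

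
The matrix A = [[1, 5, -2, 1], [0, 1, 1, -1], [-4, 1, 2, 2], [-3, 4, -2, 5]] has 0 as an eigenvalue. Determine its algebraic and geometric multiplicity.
algebraic multiplicity 1, geometric multiplicity 1

The characteristic polynomial is x(x - 3)^3, so the factor x appears with exponent 1: the algebraic multiplicity is 1.

rank(A) = 3, so the eigenspace has dimension 4 - 3 = 1: the geometric multiplicity is 1.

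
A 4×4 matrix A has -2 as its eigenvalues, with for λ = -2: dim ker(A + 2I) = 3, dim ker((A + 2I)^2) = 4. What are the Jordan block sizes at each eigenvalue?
Jordan blocks: (-2, 2), (-2, 1), (-2, 1)

λ = -2: successive nullity increments [3, 1] count blocks of size ≥ k; block sizes are [2, 1, 1].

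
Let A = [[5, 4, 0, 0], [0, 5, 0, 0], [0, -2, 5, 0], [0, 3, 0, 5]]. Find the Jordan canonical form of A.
The characteristic polynomial is det(xI - A) = (x - 5)^4, so the eigenvalues are 5 (algebraic multiplicity 4).

For λ = 5: rank(A - 5I) = 1, rank((A - 5I)^2) = 0. The eigenspace has dimension 4 - 1 = 3, so there are 3 Jordan blocks; the rank sequence gives block sizes [2, 1, 1].

Assembling the blocks gives the Jordan form J above.

J = [[5, 1, 0, 0], [0, 5, 0, 0], [0, 0, 5, 0], [0, 0, 0, 5]]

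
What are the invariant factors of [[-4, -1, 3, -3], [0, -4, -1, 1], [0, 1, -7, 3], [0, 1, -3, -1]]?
x + 4, (x + 4)^3

The Jordan structure of A has elementary divisors (x + 4)^3, (x + 4). Arranging the block sizes at each eigenvalue in decreasing order and taking row products gives the invariant factors.

Invariant factors (smallest first, each dividing the next): x + 4, (x + 4)^3.

Check: the last factor (x + 4)^3 is the minimal polynomial, and the product (x + 4)^4 is the characteristic polynomial.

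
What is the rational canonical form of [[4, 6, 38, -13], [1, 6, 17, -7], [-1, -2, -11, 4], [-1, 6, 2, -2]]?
The invariant factors of A (the non-unit diagonal entries of the Smith normal form of xI - A over ℚ[x]) are (x + 3)(x^3 + 3x - 2), each dividing the next. The characteristic polynomial is their product, (x + 3)(x^3 + 3x - 2).

The rational canonical form is the block-diagonal matrix of companion matrices C(f_i):
R = [[0, 0, 0, 6], [1, 0, 0, -7], [0, 1, 0, -3], [0, 0, 1, -3]].

Note the characteristic polynomial does not split into linear factors over ℚ, so A has no Jordan form over ℚ; the rational canonical form exists over any field.

R = [[0, 0, 0, 6], [1, 0, 0, -7], [0, 1, 0, -3], [0, 0, 1, -3]]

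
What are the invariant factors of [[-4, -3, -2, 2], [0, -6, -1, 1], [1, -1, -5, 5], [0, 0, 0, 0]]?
The Jordan structure of A has elementary divisors (x + 5)^3, x. Arranging the block sizes at each eigenvalue in decreasing order and taking row products gives the invariant factors.

Invariant factors (smallest first, each dividing the next): x(x + 5)^3.

Check: the last factor x(x + 5)^3 is the minimal polynomial, and the product x(x + 5)^3 is the characteristic polynomial.

x(x + 5)^3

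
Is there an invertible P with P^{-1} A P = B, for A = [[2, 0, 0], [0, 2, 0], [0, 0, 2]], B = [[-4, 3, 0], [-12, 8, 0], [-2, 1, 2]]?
No.

Both have characteristic polynomial (x - 2)^3, but the minimal polynomial of A is x - 2 while the minimal polynomial of B is (x - 2)^2. The minimal polynomial is a similarity invariant, so A and B are not similar.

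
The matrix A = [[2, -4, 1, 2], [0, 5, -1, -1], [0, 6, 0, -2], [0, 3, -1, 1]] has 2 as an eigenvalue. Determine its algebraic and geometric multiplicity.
algebraic multiplicity 4, geometric multiplicity 2

The characteristic polynomial is (x - 2)^4, so the factor x - 2 appears with exponent 4: the algebraic multiplicity is 4.

rank(A - 2I) = 2, so the eigenspace has dimension 4 - 2 = 2: the geometric multiplicity is 2.

Since 2 < 4, A is not diagonalizable.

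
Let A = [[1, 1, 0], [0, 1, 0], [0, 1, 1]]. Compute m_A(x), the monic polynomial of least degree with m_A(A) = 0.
The characteristic polynomial factors as (x - 1)^3. The minimal polynomial is ∏(x - λ)^{k_λ} where k_λ is the size of the largest Jordan block at λ.

For λ = 1: rank(A - I) = 1, and the largest Jordan block has size 2 (the smallest k with rank((A - I)^k) = rank((A - I)^(k+1))).

So m_A(x) = (x - 1)^2.

m_A(x) = (x - 1)^2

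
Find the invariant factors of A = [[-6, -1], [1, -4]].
(x + 5)^2

The Jordan structure of A has elementary divisors (x + 5)^2. Arranging the block sizes at each eigenvalue in decreasing order and taking row products gives the invariant factors.

Invariant factors (smallest first, each dividing the next): (x + 5)^2.

Check: the last factor (x + 5)^2 is the minimal polynomial, and the product (x + 5)^2 is the characteristic polynomial.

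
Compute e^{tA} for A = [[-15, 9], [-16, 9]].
A has Jordan form J = [[-3, 1], [0, -3]] with A = PJP^{-1}, so e^{tA} = P e^{tJ} P^{-1}.

For a Jordan block J_k(λ), e^{tJ_k(λ)} = e^{λt} · (I + tN + t^2 N^2/2! + ... + t^{k-1} N^{k-1}/(k-1)!) where N is the nilpotent superdiagonal part.

Assembling the blocks and conjugating back gives the entries of e^{tA} as shown above.

e^{tA} = [[(1 - 12*t)*e^{-3*t}, 9*t*e^{-3*t}], [-16*t*e^{-3*t}, (12*t + 1)*e^{-3*t}]]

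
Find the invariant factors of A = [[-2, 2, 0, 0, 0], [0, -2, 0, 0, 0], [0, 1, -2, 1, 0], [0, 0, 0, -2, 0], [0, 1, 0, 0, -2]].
x + 2, (x + 2)^2, (x + 2)^2

The Jordan structure of A has elementary divisors (x + 2)^2, (x + 2)^2, (x + 2). Arranging the block sizes at each eigenvalue in decreasing order and taking row products gives the invariant factors.

Invariant factors (smallest first, each dividing the next): x + 2, (x + 2)^2, (x + 2)^2.

Check: the last factor (x + 2)^2 is the minimal polynomial, and the product (x + 2)^5 is the characteristic polynomial.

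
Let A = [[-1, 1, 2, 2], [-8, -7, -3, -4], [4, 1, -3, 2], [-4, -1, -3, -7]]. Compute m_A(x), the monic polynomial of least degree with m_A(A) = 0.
The characteristic polynomial factors as (x + 4)^2(x + 5)^2. The minimal polynomial is ∏(x - λ)^{k_λ} where k_λ is the size of the largest Jordan block at λ.

For λ = -5: rank(A + 5I) = 2, and the largest Jordan block has size 1 (the smallest k with rank((A + 5I)^k) = rank((A + 5I)^(k+1))).
For λ = -4: rank(A + 4I) = 3, and the largest Jordan block has size 2 (the smallest k with rank((A + 4I)^k) = rank((A + 4I)^(k+1))).

So m_A(x) = (x + 4)^2(x + 5).

m_A(x) = (x + 4)^2(x + 5)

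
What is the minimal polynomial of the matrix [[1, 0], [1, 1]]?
m_A(x) = (x - 1)^2

The characteristic polynomial factors as (x - 1)^2. The minimal polynomial is ∏(x - λ)^{k_λ} where k_λ is the size of the largest Jordan block at λ.

For λ = 1: rank(A - I) = 1, and the largest Jordan block has size 2 (the smallest k with rank((A - I)^k) = rank((A - I)^(k+1))).

So m_A(x) = (x - 1)^2.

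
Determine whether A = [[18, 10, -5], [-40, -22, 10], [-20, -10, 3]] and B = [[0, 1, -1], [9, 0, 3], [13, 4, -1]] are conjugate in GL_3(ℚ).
Both have characteristic polynomial (x - 3)(x + 2)^2, but the minimal polynomial of A is (x - 3)(x + 2) while the minimal polynomial of B is (x - 3)(x + 2)^2. The minimal polynomial is a similarity invariant, so A and B are not similar.

No.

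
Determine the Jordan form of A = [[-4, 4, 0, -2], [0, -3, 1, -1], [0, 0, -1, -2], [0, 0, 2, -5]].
The characteristic polynomial is det(xI - A) = (x + 3)^3(x + 4), so the eigenvalues are -4 (algebraic multiplicity 1), -3 (algebraic multiplicity 3).

For λ = -4: algebraic multiplicity 1 gives one 1×1 block.

For λ = -3: rank(A + 3I) = 2, rank((A + 3I)^2) = 1. The eigenspace has dimension 4 - 2 = 2, so there are 2 Jordan blocks; the rank sequence gives block sizes [2, 1].

Assembling the blocks gives the Jordan form J above.

J = [[-4, 0, 0, 0], [0, -3, 1, 0], [0, 0, -3, 0], [0, 0, 0, -3]]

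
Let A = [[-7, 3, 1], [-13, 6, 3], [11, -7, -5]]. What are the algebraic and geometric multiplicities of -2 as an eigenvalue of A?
algebraic multiplicity 3, geometric multiplicity 1

The characteristic polynomial is (x + 2)^3, so the factor x + 2 appears with exponent 3: the algebraic multiplicity is 3.

rank(A + 2I) = 2, so the eigenspace has dimension 3 - 2 = 1: the geometric multiplicity is 1.

Since 1 < 3, A is not diagonalizable.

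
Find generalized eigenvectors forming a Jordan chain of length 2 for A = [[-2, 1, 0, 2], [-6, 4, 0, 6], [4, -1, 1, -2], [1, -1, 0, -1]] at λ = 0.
v_1 = [[0, -3, -1, 2]]^T, v_2 = [[1, 0, -2, 1]]^T

We seek v_1 ∈ ker(A^2) \ ker(A), then set v_{i+1} = A v_i.

One such chain is v_1 = [[0, -3, -1, 2]]^T, v_2 = [[1, 0, -2, 1]]^T. Check: A v_2 = [[0, 0, 0, 0]]^T = 0.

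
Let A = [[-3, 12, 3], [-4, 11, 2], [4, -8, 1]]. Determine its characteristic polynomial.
xI - A = [[x + 3, -12, -3], [4, x - 11, -2], [-4, 8, x - 1]].

Expanding det(xI - A) along the first row:
det(xI - A) = + (x + 3)·det([[x - 11, -2], [8, x - 1]]) - (-12)·det([[4, -2], [-4, x - 1]]) + (-3)·det([[4, x - 11], [-4, 8]]).

Evaluating gives χ_A(x) = x^3 - 9x^2 + 27x - 27 = (x - 3)^3.

χ_A(x) = (x - 3)^3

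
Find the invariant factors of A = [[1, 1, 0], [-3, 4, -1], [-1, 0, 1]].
The Jordan structure of A has elementary divisors (x - 2)^3. Arranging the block sizes at each eigenvalue in decreasing order and taking row products gives the invariant factors.

Invariant factors (smallest first, each dividing the next): (x - 2)^3.

Check: the last factor (x - 2)^3 is the minimal polynomial, and the product (x - 2)^3 is the characteristic polynomial.

(x - 2)^3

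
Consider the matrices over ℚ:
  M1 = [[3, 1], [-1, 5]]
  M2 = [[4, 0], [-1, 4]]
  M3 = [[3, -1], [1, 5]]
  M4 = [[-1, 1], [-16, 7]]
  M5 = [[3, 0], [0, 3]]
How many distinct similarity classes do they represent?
Characteristic polynomials: χ_{M1} = (x - 4)^2, χ_{M2} = (x - 4)^2, χ_{M3} = (x - 4)^2, χ_{M4} = (x - 3)^2, χ_{M5} = (x - 3)^2.

{M1, M2, M3}: invariant factors (x - 4)^2.

{M4}: invariant factors (x - 3)^2.

{M5}: invariant factors x - 3, x - 3.

Matrices are similar if and only if their invariant-factor lists agree; the partition into similarity classes is {M1, M2, M3}, {M4}, {M5}.

3 classes: {M1, M2, M3}, {M4}, {M5}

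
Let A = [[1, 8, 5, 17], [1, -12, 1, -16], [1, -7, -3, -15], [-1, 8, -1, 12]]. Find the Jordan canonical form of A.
J = [[-4, 1, 0, 0], [0, -4, 0, 0], [0, 0, 3, 1], [0, 0, 0, 3]]

The characteristic polynomial is det(xI - A) = (x - 3)^2(x + 4)^2, so the eigenvalues are -4 (algebraic multiplicity 2), 3 (algebraic multiplicity 2).

For λ = -4: rank(A + 4I) = 3, rank((A + 4I)^2) = 2. The eigenspace has dimension 4 - 3 = 1, so there is 1 Jordan block; the rank sequence gives block sizes [2].

For λ = 3: rank(A - 3I) = 3, rank((A - 3I)^2) = 2. The eigenspace has dimension 4 - 3 = 1, so there is 1 Jordan block; the rank sequence gives block sizes [2].

Assembling the blocks gives the Jordan form J above.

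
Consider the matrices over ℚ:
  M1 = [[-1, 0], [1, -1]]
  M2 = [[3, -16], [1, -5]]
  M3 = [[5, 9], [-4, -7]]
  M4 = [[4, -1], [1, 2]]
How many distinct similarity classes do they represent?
Characteristic polynomials: χ_{M1} = (x + 1)^2, χ_{M2} = (x + 1)^2, χ_{M3} = (x + 1)^2, χ_{M4} = (x - 3)^2.

{M1, M2, M3}: invariant factors (x + 1)^2.

{M4}: invariant factors (x - 3)^2.

Matrices are similar if and only if their invariant-factor lists agree; the partition into similarity classes is {M1, M2, M3}, {M4}.

2 classes: {M1, M2, M3}, {M4}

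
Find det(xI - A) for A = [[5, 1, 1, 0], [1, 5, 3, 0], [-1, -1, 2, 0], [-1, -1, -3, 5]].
xI - A = [[x - 5, -1, -1, 0], [-1, x - 5, -3, 0], [1, 1, x - 2, 0], [1, 1, 3, x - 5]].

Expanding det(xI - A) along the first row:
det(xI - A) = + (x - 5)·det([[x - 5, -3, 0], [1, x - 2, 0], [1, 3, x - 5]]) - (-1)·det([[-1, -3, 0], [1, x - 2, 0], [1, 3, x - 5]]) + (-1)·det([[-1, x - 5, 0], [1, 1, 0], [1, 1, x - 5]]) - (0)·det([[-1, x - 5, -3], [1, 1, x - 2], [1, 1, 3]]).

Evaluating gives χ_A(x) = x^4 - 17x^3 + 108x^2 - 304x + 320 = (x - 5)(x - 4)^3.

χ_A(x) = (x - 5)(x - 4)^3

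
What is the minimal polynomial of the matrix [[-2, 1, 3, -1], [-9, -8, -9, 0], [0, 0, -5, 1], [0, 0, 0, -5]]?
m_A(x) = (x + 5)^2

The characteristic polynomial factors as (x + 5)^4. The minimal polynomial is ∏(x - λ)^{k_λ} where k_λ is the size of the largest Jordan block at λ.

For λ = -5: rank(A + 5I) = 2, and the largest Jordan block has size 2 (the smallest k with rank((A + 5I)^k) = rank((A + 5I)^(k+1))).

So m_A(x) = (x + 5)^2.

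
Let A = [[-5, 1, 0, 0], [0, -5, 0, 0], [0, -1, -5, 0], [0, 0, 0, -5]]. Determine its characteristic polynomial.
χ_A(x) = (x + 5)^4

xI - A = [[x + 5, -1, 0, 0], [0, x + 5, 0, 0], [0, 1, x + 5, 0], [0, 0, 0, x + 5]].

Expanding det(xI - A) along the first row:
det(xI - A) = + (x + 5)·det([[x + 5, 0, 0], [1, x + 5, 0], [0, 0, x + 5]]) - (-1)·det([[0, 0, 0], [0, x + 5, 0], [0, 0, x + 5]]) + (0)·det([[0, x + 5, 0], [0, 1, 0], [0, 0, x + 5]]) - (0)·det([[0, x + 5, 0], [0, 1, x + 5], [0, 0, 0]]).

Evaluating gives χ_A(x) = x^4 + 20x^3 + 150x^2 + 500x + 625 = (x + 5)^4.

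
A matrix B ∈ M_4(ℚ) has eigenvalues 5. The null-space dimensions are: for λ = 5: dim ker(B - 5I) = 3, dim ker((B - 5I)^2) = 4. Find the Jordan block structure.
λ = 5: successive nullity increments [3, 1] count blocks of size ≥ k; block sizes are [2, 1, 1].

Jordan blocks: (5, 2), (5, 1), (5, 1)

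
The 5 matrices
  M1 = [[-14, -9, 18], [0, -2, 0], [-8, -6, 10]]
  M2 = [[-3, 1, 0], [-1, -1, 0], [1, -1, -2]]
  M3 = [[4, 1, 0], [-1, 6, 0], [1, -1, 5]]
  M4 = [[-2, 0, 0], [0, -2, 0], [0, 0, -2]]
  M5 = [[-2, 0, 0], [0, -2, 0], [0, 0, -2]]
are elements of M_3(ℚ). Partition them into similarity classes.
Characteristic polynomials: χ_{M1} = (x + 2)^3, χ_{M2} = (x + 2)^3, χ_{M3} = (x - 5)^3, χ_{M4} = (x + 2)^3, χ_{M5} = (x + 2)^3.

{M1, M2}: invariant factors x + 2, (x + 2)^2.

{M3}: invariant factors x - 5, (x - 5)^2.

{M4, M5}: invariant factors x + 2, x + 2, x + 2.

Matrices are similar if and only if their invariant-factor lists agree; the partition into similarity classes is {M1, M2}, {M3}, {M4, M5}.

3 classes: {M1, M2}, {M3}, {M4, M5}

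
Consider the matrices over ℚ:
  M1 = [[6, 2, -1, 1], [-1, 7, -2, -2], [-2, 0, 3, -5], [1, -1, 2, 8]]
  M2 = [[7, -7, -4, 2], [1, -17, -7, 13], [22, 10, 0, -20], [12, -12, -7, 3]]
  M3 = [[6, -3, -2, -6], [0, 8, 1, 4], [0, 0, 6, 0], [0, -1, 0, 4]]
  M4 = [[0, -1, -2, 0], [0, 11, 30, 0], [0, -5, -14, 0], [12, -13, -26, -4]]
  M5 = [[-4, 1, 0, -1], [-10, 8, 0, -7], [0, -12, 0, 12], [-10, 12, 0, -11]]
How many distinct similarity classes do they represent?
Characteristic polynomials: χ_{M1} = (x - 6)^4, χ_{M2} = x(x - 1)(x + 4)^2, χ_{M3} = (x - 6)^4, χ_{M4} = x(x - 1)(x + 4)^2, χ_{M5} = x(x - 1)(x + 4)^2.

{M1, M3}: invariant factors x - 6, (x - 6)^3.

{M2, M5}: invariant factors x(x - 1)(x + 4)^2.

{M4}: invariant factors x + 4, x(x - 1)(x + 4).

Matrices are similar if and only if their invariant-factor lists agree; the partition into similarity classes is {M1, M3}, {M2, M5}, {M4}.

3 classes: {M1, M3}, {M2, M5}, {M4}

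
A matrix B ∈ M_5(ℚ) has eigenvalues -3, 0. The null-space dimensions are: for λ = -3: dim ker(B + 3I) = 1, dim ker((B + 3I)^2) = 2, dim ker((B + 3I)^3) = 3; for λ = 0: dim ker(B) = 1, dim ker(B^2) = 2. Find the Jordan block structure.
Jordan blocks: (-3, 3), (0, 2)

λ = -3: successive nullity increments [1, 1, 1] count blocks of size ≥ k; block sizes are [3].
λ = 0: successive nullity increments [1, 1] count blocks of size ≥ k; block sizes are [2].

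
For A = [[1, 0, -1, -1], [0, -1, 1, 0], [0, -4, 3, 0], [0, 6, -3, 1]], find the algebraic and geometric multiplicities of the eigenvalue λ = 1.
algebraic multiplicity 4, geometric multiplicity 2

The characteristic polynomial is (x - 1)^4, so the factor x - 1 appears with exponent 4: the algebraic multiplicity is 4.

rank(A - I) = 2, so the eigenspace has dimension 4 - 2 = 2: the geometric multiplicity is 2.

Since 2 < 4, A is not diagonalizable.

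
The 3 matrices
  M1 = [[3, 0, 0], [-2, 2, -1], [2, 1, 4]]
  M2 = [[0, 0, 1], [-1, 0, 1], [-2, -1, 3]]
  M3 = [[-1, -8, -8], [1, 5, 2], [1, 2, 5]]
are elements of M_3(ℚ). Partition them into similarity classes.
2 classes: {M1, M3}, {M2}

Characteristic polynomials: χ_{M1} = (x - 3)^3, χ_{M2} = (x - 1)^3, χ_{M3} = (x - 3)^3.

{M1, M3}: invariant factors x - 3, (x - 3)^2.

{M2}: invariant factors (x - 1)^3.

Matrices are similar if and only if their invariant-factor lists agree; the partition into similarity classes is {M1, M3}, {M2}.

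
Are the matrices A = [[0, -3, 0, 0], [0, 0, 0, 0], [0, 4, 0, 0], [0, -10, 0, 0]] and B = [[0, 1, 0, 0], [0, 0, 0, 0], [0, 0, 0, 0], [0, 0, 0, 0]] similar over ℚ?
Yes.

Two matrices over a field are similar if and only if they have the same invariant factors.

Both A and B have characteristic polynomial x^4 and minimal polynomial x^2. Computing further, both have invariant factors x, x, x^2. Hence A and B are similar.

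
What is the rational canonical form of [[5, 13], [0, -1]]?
R = [[0, 5], [1, 4]]

The invariant factors of A (the non-unit diagonal entries of the Smith normal form of xI - A over ℚ[x]) are (x - 5)(x + 1), each dividing the next. The characteristic polynomial is their product, (x - 5)(x + 1).

The rational canonical form is the block-diagonal matrix of companion matrices C(f_i):
R = [[0, 5], [1, 4]].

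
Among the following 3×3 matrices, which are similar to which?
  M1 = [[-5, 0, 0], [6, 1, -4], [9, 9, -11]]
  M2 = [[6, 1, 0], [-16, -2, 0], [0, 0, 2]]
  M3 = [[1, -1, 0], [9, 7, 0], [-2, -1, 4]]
Characteristic polynomials: χ_{M1} = (x + 5)^3, χ_{M2} = (x - 2)^3, χ_{M3} = (x - 4)^3.

{M1}: invariant factors x + 5, (x + 5)^2.

{M2}: invariant factors x - 2, (x - 2)^2.

{M3}: invariant factors (x - 4)^3.

Matrices are similar if and only if their invariant-factor lists agree; the partition into similarity classes is {M1}, {M2}, {M3}.

3 classes: {M1}, {M2}, {M3}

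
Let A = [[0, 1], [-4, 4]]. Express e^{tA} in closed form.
A has Jordan form J = [[2, 1], [0, 2]] with A = PJP^{-1}, so e^{tA} = P e^{tJ} P^{-1}.

For a Jordan block J_k(λ), e^{tJ_k(λ)} = e^{λt} · (I + tN + t^2 N^2/2! + ... + t^{k-1} N^{k-1}/(k-1)!) where N is the nilpotent superdiagonal part.

Assembling the blocks and conjugating back gives the entries of e^{tA} as shown above.

e^{tA} = [[(1 - 2*t)*e^{2*t}, t*e^{2*t}], [-4*t*e^{2*t}, (2*t + 1)*e^{2*t}]]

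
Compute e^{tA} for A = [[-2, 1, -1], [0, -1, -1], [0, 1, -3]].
e^{tA} = [[e^{-2*t}, t*e^{-2*t}, -t*e^{-2*t}], [0, (t + 1)*e^{-2*t}, -t*e^{-2*t}], [0, t*e^{-2*t}, (1 - t)*e^{-2*t}]]

A has Jordan form J = [[-2, 1, 0], [0, -2, 0], [0, 0, -2]] with A = PJP^{-1}, so e^{tA} = P e^{tJ} P^{-1}.

For a Jordan block J_k(λ), e^{tJ_k(λ)} = e^{λt} · (I + tN + t^2 N^2/2! + ... + t^{k-1} N^{k-1}/(k-1)!) where N is the nilpotent superdiagonal part.

Assembling the blocks and conjugating back gives the entries of e^{tA} as shown above.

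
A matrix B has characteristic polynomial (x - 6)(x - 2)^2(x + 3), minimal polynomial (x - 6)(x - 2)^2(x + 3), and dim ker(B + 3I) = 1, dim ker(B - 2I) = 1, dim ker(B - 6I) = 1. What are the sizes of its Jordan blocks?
λ = -3: algebraic multiplicity 1 (exponent in χ_B), largest block size 1 (exponent in m_B), 1 block (geometric multiplicity). This forces block sizes [1].
λ = 2: algebraic multiplicity 2 (exponent in χ_B), largest block size 2 (exponent in m_B), 1 block (geometric multiplicity). This forces block sizes [2].
λ = 6: algebraic multiplicity 1 (exponent in χ_B), largest block size 1 (exponent in m_B), 1 block (geometric multiplicity). This forces block sizes [1].

Jordan blocks: (-3, 1), (2, 2), (6, 1)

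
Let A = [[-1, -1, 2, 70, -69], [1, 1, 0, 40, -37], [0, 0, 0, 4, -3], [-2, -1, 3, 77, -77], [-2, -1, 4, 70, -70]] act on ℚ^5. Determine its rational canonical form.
R = [[0, 0, 0, 0, -108], [1, 0, 0, 0, 162], [0, 1, 0, 0, -63], [0, 0, 1, 0, -5], [0, 0, 0, 1, 7]]

The invariant factors of A (the non-unit diagonal entries of the Smith normal form of xI - A over ℚ[x]) are (x - 3)^3(x^2 + 2x - 4), each dividing the next. The characteristic polynomial is their product, (x - 3)^3(x^2 + 2x - 4).

The rational canonical form is the block-diagonal matrix of companion matrices C(f_i):
R = [[0, 0, 0, 0, -108], [1, 0, 0, 0, 162], [0, 1, 0, 0, -63], [0, 0, 1, 0, -5], [0, 0, 0, 1, 7]].

Note the characteristic polynomial does not split into linear factors over ℚ, so A has no Jordan form over ℚ; the rational canonical form exists over any field.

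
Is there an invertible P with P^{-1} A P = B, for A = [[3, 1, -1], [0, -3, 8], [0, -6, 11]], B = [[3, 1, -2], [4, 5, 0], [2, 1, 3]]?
Two matrices over a field are similar if and only if they have the same invariant factors.

Both A and B have characteristic polynomial (x - 5)(x - 3)^2 and minimal polynomial (x - 5)(x - 3)^2. Computing further, both have invariant factors (x - 5)(x - 3)^2. Hence A and B are similar.

Yes.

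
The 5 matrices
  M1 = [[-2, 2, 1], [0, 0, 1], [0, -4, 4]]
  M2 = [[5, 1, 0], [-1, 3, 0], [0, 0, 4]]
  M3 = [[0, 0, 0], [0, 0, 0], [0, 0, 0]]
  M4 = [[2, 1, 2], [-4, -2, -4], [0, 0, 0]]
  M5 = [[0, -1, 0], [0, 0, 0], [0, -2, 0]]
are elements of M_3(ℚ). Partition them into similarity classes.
Characteristic polynomials: χ_{M1} = (x - 2)^2(x + 2), χ_{M2} = (x - 4)^3, χ_{M3} = x^3, χ_{M4} = x^3, χ_{M5} = x^3.

{M1}: invariant factors (x - 2)^2(x + 2).

{M2}: invariant factors x - 4, (x - 4)^2.

{M3}: invariant factors x, x, x.

{M4, M5}: invariant factors x, x^2.

Matrices are similar if and only if their invariant-factor lists agree; the partition into similarity classes is {M1}, {M2}, {M3}, {M4, M5}.

4 classes: {M1}, {M2}, {M3}, {M4, M5}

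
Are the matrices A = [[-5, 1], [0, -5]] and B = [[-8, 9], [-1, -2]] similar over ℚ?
Two matrices over a field are similar if and only if they have the same invariant factors.

Both A and B have characteristic polynomial (x + 5)^2 and minimal polynomial (x + 5)^2. Computing further, both have invariant factors (x + 5)^2. Hence A and B are similar.

Yes.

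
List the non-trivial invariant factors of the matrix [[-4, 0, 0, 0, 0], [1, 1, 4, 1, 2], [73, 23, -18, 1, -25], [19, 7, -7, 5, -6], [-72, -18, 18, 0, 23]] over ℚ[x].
The Jordan structure of A has elementary divisors (x + 4), (x + 4), (x - 5)^3. Arranging the block sizes at each eigenvalue in decreasing order and taking row products gives the invariant factors.

Invariant factors (smallest first, each dividing the next): x + 4, (x - 5)^3(x + 4).

Check: the last factor (x - 5)^3(x + 4) is the minimal polynomial, and the product (x - 5)^3(x + 4)^2 is the characteristic polynomial.

x + 4, (x - 5)^3(x + 4)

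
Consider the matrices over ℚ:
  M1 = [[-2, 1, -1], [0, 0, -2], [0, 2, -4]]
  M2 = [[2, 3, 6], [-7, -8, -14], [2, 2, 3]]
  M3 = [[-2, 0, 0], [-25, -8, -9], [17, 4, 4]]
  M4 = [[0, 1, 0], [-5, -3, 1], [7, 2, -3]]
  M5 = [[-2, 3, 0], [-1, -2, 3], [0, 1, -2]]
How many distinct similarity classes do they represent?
Characteristic polynomials: χ_{M1} = (x + 2)^3, χ_{M2} = (x + 1)^3, χ_{M3} = (x + 2)^3, χ_{M4} = (x + 2)^3, χ_{M5} = (x + 2)^3.

{M1}: invariant factors x + 2, (x + 2)^2.

{M2}: invariant factors x + 1, (x + 1)^2.

{M3, M4, M5}: invariant factors (x + 2)^3.

Matrices are similar if and only if their invariant-factor lists agree; the partition into similarity classes is {M1}, {M2}, {M3, M4, M5}.

3 classes: {M1}, {M2}, {M3, M4, M5}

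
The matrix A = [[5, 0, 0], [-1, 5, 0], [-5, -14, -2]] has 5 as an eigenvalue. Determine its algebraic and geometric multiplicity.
algebraic multiplicity 2, geometric multiplicity 1

The characteristic polynomial is (x - 5)^2(x + 2), so the factor x - 5 appears with exponent 2: the algebraic multiplicity is 2.

rank(A - 5I) = 2, so the eigenspace has dimension 3 - 2 = 1: the geometric multiplicity is 1.

Since 1 < 2, A is not diagonalizable.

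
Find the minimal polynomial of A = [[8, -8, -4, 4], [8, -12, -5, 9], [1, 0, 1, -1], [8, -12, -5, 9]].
The characteristic polynomial factors as x(x - 2)^3. The minimal polynomial is ∏(x - λ)^{k_λ} where k_λ is the size of the largest Jordan block at λ.

For λ = 0: rank(A) = 3, and the largest Jordan block has size 1 (the smallest k with rank(A^k) = rank(A^(k+1))).
For λ = 2: rank(A - 2I) = 3, and the largest Jordan block has size 3 (the smallest k with rank((A - 2I)^k) = rank((A - 2I)^(k+1))).

So m_A(x) = x(x - 2)^3.

m_A(x) = x(x - 2)^3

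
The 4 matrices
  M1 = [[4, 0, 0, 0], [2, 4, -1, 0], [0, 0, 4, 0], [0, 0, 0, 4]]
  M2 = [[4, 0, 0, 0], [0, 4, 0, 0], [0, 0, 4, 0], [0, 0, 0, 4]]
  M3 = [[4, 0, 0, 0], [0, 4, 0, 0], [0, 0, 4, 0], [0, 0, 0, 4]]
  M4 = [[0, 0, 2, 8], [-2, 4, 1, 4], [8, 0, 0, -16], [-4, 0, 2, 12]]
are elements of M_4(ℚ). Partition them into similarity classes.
2 classes: {M1, M4}, {M2, M3}

Characteristic polynomials: χ_{M1} = (x - 4)^4, χ_{M2} = (x - 4)^4, χ_{M3} = (x - 4)^4, χ_{M4} = (x - 4)^4.

{M1, M4}: invariant factors x - 4, x - 4, (x - 4)^2.

{M2, M3}: invariant factors x - 4, x - 4, x - 4, x - 4.

Matrices are similar if and only if their invariant-factor lists agree; the partition into similarity classes is {M1, M4}, {M2, M3}.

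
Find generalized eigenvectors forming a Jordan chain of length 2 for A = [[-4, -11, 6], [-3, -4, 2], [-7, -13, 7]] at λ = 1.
We seek v_1 ∈ ker((A - I)^2) \ ker(A - I), then set v_{i+1} = (A - I) v_i.

One such chain is v_1 = [[0, 1, 2]]^T, v_2 = [[1, -1, -1]]^T. Check: (A - I) v_2 = [[0, 0, 0]]^T = 0.

v_1 = [[0, 1, 2]]^T, v_2 = [[1, -1, -1]]^T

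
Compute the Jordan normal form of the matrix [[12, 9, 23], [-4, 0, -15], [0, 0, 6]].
J = [[6, 1, 0], [0, 6, 1], [0, 0, 6]]

The characteristic polynomial is det(xI - A) = (x - 6)^3, so the eigenvalues are 6 (algebraic multiplicity 3).

For λ = 6: rank(A - 6I) = 2, rank((A - 6I)^2) = 1, rank((A - 6I)^3) = 0. The eigenspace has dimension 3 - 2 = 1, so there is 1 Jordan block; the rank sequence gives block sizes [3].

Assembling the blocks gives the Jordan form J above.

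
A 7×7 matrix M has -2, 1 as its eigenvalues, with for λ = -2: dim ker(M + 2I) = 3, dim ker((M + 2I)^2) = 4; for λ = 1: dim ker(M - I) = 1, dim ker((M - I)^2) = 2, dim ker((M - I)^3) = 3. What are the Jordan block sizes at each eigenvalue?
λ = -2: successive nullity increments [3, 1] count blocks of size ≥ k; block sizes are [2, 1, 1].
λ = 1: successive nullity increments [1, 1, 1] count blocks of size ≥ k; block sizes are [3].

Jordan blocks: (-2, 2), (-2, 1), (-2, 1), (1, 3)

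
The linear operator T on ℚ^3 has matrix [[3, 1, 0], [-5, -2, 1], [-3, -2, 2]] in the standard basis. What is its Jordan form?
The characteristic polynomial is det(xI - A) = (x - 1)^3, so the eigenvalues are 1 (algebraic multiplicity 3).

For λ = 1: rank(A - I) = 2, rank((A - I)^2) = 1, rank((A - I)^3) = 0. The eigenspace has dimension 3 - 2 = 1, so there is 1 Jordan block; the rank sequence gives block sizes [3].

Assembling the blocks gives the Jordan form J above.

J = [[1, 1, 0], [0, 1, 1], [0, 0, 1]]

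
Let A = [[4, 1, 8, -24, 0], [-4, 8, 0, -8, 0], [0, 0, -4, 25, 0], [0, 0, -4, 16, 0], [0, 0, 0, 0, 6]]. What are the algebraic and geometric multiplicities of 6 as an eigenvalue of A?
algebraic multiplicity 5, geometric multiplicity 3

The characteristic polynomial is (x - 6)^5, so the factor x - 6 appears with exponent 5: the algebraic multiplicity is 5.

rank(A - 6I) = 2, so the eigenspace has dimension 5 - 2 = 3: the geometric multiplicity is 3.

Since 3 < 5, A is not diagonalizable.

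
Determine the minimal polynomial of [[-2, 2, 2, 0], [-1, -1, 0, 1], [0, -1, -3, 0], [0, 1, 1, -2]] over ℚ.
The characteristic polynomial factors as (x + 2)^4. The minimal polynomial is ∏(x - λ)^{k_λ} where k_λ is the size of the largest Jordan block at λ.

For λ = -2: rank(A + 2I) = 2, and the largest Jordan block has size 3 (the smallest k with rank((A + 2I)^k) = rank((A + 2I)^(k+1))).

So m_A(x) = (x + 2)^3.

m_A(x) = (x + 2)^3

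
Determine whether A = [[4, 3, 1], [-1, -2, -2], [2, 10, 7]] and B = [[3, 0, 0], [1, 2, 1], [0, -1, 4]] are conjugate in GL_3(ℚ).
Two matrices over a field are similar if and only if they have the same invariant factors.

Both A and B have characteristic polynomial (x - 3)^3 and minimal polynomial (x - 3)^3. Computing further, both have invariant factors (x - 3)^3. Hence A and B are similar.

Yes.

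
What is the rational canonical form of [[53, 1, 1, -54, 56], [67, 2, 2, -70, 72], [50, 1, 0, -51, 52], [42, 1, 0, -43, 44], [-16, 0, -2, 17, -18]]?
R = [[0, 0, 0, 0, 8], [1, 0, 0, 0, -36], [0, 1, 0, 0, 40], [0, 0, 1, 0, 4], [0, 0, 0, 1, -6]]

The invariant factors of A (the non-unit diagonal entries of the Smith normal form of xI - A over ℚ[x]) are (x - 2)(x^2 + 4x - 2)^2, each dividing the next. The characteristic polynomial is their product, (x - 2)(x^2 + 4x - 2)^2.

The rational canonical form is the block-diagonal matrix of companion matrices C(f_i):
R = [[0, 0, 0, 0, 8], [1, 0, 0, 0, -36], [0, 1, 0, 0, 40], [0, 0, 1, 0, 4], [0, 0, 0, 1, -6]].

Note the characteristic polynomial does not split into linear factors over ℚ, so A has no Jordan form over ℚ; the rational canonical form exists over any field.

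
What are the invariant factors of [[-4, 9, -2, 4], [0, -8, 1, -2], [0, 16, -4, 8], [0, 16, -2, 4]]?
x(x + 4)^3

The Jordan structure of A has elementary divisors (x + 4)^3, x. Arranging the block sizes at each eigenvalue in decreasing order and taking row products gives the invariant factors.

Invariant factors (smallest first, each dividing the next): x(x + 4)^3.

Check: the last factor x(x + 4)^3 is the minimal polynomial, and the product x(x + 4)^3 is the characteristic polynomial.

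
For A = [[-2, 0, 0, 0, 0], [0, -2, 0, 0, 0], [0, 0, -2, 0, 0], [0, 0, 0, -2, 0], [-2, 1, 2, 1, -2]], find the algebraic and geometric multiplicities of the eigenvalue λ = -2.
algebraic multiplicity 5, geometric multiplicity 4

The characteristic polynomial is (x + 2)^5, so the factor x + 2 appears with exponent 5: the algebraic multiplicity is 5.

rank(A + 2I) = 1, so the eigenspace has dimension 5 - 1 = 4: the geometric multiplicity is 4.

Since 4 < 5, A is not diagonalizable.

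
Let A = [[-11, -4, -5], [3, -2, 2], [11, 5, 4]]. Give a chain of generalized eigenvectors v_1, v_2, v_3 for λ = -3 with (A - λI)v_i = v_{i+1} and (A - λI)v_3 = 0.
We seek v_1 ∈ ker((A + 3I)^3) \ ker((A + 3I)^2), then set v_{i+1} = (A + 3I) v_i.

One such chain is v_1 = [[-2, 0, 3]]^T, v_2 = [[1, 0, -1]]^T, v_3 = [[-3, 1, 4]]^T. Check: (A + 3I) v_3 = [[0, 0, 0]]^T = 0.

v_1 = [[-2, 0, 3]]^T, v_2 = [[1, 0, -1]]^T, v_3 = [[-3, 1, 4]]^T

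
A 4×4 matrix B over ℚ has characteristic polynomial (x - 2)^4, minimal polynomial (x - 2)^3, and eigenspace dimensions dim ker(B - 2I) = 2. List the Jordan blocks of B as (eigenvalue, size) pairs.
Jordan blocks: (2, 3), (2, 1)

λ = 2: algebraic multiplicity 4 (exponent in χ_B), largest block size 3 (exponent in m_B), 2 blocks (geometric multiplicity). These force block sizes [3, 1].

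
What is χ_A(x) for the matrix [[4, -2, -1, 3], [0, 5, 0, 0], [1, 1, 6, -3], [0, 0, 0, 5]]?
χ_A(x) = (x - 5)^4

xI - A = [[x - 4, 2, 1, -3], [0, x - 5, 0, 0], [-1, -1, x - 6, 3], [0, 0, 0, x - 5]].

Expanding det(xI - A) along the first row:
det(xI - A) = + (x - 4)·det([[x - 5, 0, 0], [-1, x - 6, 3], [0, 0, x - 5]]) - (2)·det([[0, 0, 0], [-1, x - 6, 3], [0, 0, x - 5]]) + (1)·det([[0, x - 5, 0], [-1, -1, 3], [0, 0, x - 5]]) - (-3)·det([[0, x - 5, 0], [-1, -1, x - 6], [0, 0, 0]]).

Evaluating gives χ_A(x) = x^4 - 20x^3 + 150x^2 - 500x + 625 = (x - 5)^4.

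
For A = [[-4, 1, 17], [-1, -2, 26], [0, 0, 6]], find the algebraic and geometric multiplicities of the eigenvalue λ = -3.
algebraic multiplicity 2, geometric multiplicity 1

The characteristic polynomial is (x - 6)(x + 3)^2, so the factor x + 3 appears with exponent 2: the algebraic multiplicity is 2.

rank(A + 3I) = 2, so the eigenspace has dimension 3 - 2 = 1: the geometric multiplicity is 1.

Since 1 < 2, A is not diagonalizable.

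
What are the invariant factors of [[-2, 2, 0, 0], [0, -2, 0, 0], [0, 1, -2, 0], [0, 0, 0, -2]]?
The Jordan structure of A has elementary divisors (x + 2)^2, (x + 2), (x + 2). Arranging the block sizes at each eigenvalue in decreasing order and taking row products gives the invariant factors.

Invariant factors (smallest first, each dividing the next): x + 2, x + 2, (x + 2)^2.

Check: the last factor (x + 2)^2 is the minimal polynomial, and the product (x + 2)^4 is the characteristic polynomial.

x + 2, x + 2, (x + 2)^2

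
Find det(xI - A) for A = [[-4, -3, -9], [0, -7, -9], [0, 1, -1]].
xI - A = [[x + 4, 3, 9], [0, x + 7, 9], [0, -1, x + 1]].

Expanding det(xI - A) along the first row:
det(xI - A) = + (x + 4)·det([[x + 7, 9], [-1, x + 1]]) - (3)·det([[0, 9], [0, x + 1]]) + (9)·det([[0, x + 7], [0, -1]]).

Evaluating gives χ_A(x) = x^3 + 12x^2 + 48x + 64 = (x + 4)^3.

χ_A(x) = (x + 4)^3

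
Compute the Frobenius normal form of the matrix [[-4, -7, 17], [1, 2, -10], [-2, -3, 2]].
R = [[0, 0, -5], [1, 0, 1], [0, 1, 0]]

The invariant factors of A (the non-unit diagonal entries of the Smith normal form of xI - A over ℚ[x]) are x^3 - x + 5, each dividing the next. The characteristic polynomial is their product, x^3 - x + 5.

The rational canonical form is the block-diagonal matrix of companion matrices C(f_i):
R = [[0, 0, -5], [1, 0, 1], [0, 1, 0]].

Note the characteristic polynomial does not split into linear factors over ℚ, so A has no Jordan form over ℚ; the rational canonical form exists over any field.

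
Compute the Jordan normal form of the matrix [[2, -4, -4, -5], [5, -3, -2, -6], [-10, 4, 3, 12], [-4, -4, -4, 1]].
The characteristic polynomial is det(xI - A) = (x - 6)(x + 1)^3, so the eigenvalues are -1 (algebraic multiplicity 3), 6 (algebraic multiplicity 1).

For λ = -1: rank(A + I) = 2, rank((A + I)^2) = 1. The eigenspace has dimension 4 - 2 = 2, so there are 2 Jordan blocks; the rank sequence gives block sizes [2, 1].

For λ = 6: algebraic multiplicity 1 gives one 1×1 block.

Assembling the blocks gives the Jordan form J above.

J = [[-1, 1, 0, 0], [0, -1, 0, 0], [0, 0, -1, 0], [0, 0, 0, 6]]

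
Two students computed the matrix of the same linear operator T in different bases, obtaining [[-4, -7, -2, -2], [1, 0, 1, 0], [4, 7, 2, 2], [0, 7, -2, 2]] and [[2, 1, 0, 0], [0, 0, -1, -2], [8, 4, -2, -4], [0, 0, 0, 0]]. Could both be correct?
Yes.

Two matrices over a field are similar if and only if they have the same invariant factors.

Both A and B have characteristic polynomial x^4 and minimal polynomial x^3. Computing further, both have invariant factors x, x^3. Hence A and B are similar.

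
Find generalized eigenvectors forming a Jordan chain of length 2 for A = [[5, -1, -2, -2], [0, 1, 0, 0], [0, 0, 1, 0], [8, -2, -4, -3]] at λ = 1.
v_1 = [[1, 1, 0, 1]]^T, v_2 = [[1, 0, 0, 2]]^T

We seek v_1 ∈ ker((A - I)^2) \ ker(A - I), then set v_{i+1} = (A - I) v_i.

One such chain is v_1 = [[1, 1, 0, 1]]^T, v_2 = [[1, 0, 0, 2]]^T. Check: (A - I) v_2 = [[0, 0, 0, 0]]^T = 0.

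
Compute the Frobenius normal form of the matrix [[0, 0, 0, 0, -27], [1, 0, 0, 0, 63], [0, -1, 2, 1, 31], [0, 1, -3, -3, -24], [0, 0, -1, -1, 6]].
R = [[0, 0, 0, 0, -27], [1, 0, 0, 0, 63], [0, 1, 0, 0, -42], [0, 0, 1, 0, 2], [0, 0, 0, 1, 5]]

The invariant factors of A (the non-unit diagonal entries of the Smith normal form of xI - A over ℚ[x]) are (x - 3)^2(x - 1)^2(x + 3), each dividing the next. The characteristic polynomial is their product, (x - 3)^2(x - 1)^2(x + 3).

The rational canonical form is the block-diagonal matrix of companion matrices C(f_i):
R = [[0, 0, 0, 0, -27], [1, 0, 0, 0, 63], [0, 1, 0, 0, -42], [0, 0, 1, 0, 2], [0, 0, 0, 1, 5]].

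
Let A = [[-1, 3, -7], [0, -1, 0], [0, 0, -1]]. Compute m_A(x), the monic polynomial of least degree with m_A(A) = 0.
m_A(x) = (x + 1)^2

The characteristic polynomial factors as (x + 1)^3. The minimal polynomial is ∏(x - λ)^{k_λ} where k_λ is the size of the largest Jordan block at λ.

For λ = -1: rank(A + I) = 1, and the largest Jordan block has size 2 (the smallest k with rank((A + I)^k) = rank((A + I)^(k+1))).

So m_A(x) = (x + 1)^2.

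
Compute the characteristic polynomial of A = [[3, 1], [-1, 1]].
χ_A(x) = (x - 2)^2

xI - A = [[x - 3, -1], [1, x - 1]].

Expanding det(xI - A) along the first row:
det(xI - A) = + (x - 3)·det([[x - 1]]) - (-1)·det([[1]]).

Evaluating gives χ_A(x) = x^2 - 4x + 4 = (x - 2)^2.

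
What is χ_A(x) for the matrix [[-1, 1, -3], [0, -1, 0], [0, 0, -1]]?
xI - A = [[x + 1, -1, 3], [0, x + 1, 0], [0, 0, x + 1]].

Expanding det(xI - A) along the first row:
det(xI - A) = + (x + 1)·det([[x + 1, 0], [0, x + 1]]) - (-1)·det([[0, 0], [0, x + 1]]) + (3)·det([[0, x + 1], [0, 0]]).

Evaluating gives χ_A(x) = x^3 + 3x^2 + 3x + 1 = (x + 1)^3.

χ_A(x) = (x + 1)^3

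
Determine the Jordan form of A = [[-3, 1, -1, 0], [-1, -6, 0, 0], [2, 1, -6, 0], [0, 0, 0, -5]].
The characteristic polynomial is det(xI - A) = (x + 5)^4, so the eigenvalues are -5 (algebraic multiplicity 4).

For λ = -5: rank(A + 5I) = 2, rank((A + 5I)^2) = 1, rank((A + 5I)^3) = 0. The eigenspace has dimension 4 - 2 = 2, so there are 2 Jordan blocks; the rank sequence gives block sizes [3, 1].

Assembling the blocks gives the Jordan form J above.

J = [[-5, 1, 0, 0], [0, -5, 1, 0], [0, 0, -5, 0], [0, 0, 0, -5]]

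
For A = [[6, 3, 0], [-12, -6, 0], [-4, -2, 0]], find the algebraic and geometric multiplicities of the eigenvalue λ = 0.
algebraic multiplicity 3, geometric multiplicity 2

The characteristic polynomial is x^3, so the factor x appears with exponent 3: the algebraic multiplicity is 3.

rank(A) = 1, so the eigenspace has dimension 3 - 1 = 2: the geometric multiplicity is 2.

Since 2 < 3, A is not diagonalizable.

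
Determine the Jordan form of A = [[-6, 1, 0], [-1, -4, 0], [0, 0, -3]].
J = [[-5, 1, 0], [0, -5, 0], [0, 0, -3]]

The characteristic polynomial is det(xI - A) = (x + 3)(x + 5)^2, so the eigenvalues are -5 (algebraic multiplicity 2), -3 (algebraic multiplicity 1).

For λ = -5: rank(A + 5I) = 2, rank((A + 5I)^2) = 1. The eigenspace has dimension 3 - 2 = 1, so there is 1 Jordan block; the rank sequence gives block sizes [2].

For λ = -3: algebraic multiplicity 1 gives one 1×1 block.

Assembling the blocks gives the Jordan form J above.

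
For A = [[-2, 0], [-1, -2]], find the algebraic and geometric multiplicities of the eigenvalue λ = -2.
algebraic multiplicity 2, geometric multiplicity 1

The characteristic polynomial is (x + 2)^2, so the factor x + 2 appears with exponent 2: the algebraic multiplicity is 2.

rank(A + 2I) = 1, so the eigenspace has dimension 2 - 1 = 1: the geometric multiplicity is 1.

Since 1 < 2, A is not diagonalizable.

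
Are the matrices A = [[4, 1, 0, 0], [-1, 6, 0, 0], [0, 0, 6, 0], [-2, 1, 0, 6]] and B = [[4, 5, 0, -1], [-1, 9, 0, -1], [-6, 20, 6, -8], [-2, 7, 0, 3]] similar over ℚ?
Two matrices over a field are similar if and only if they have the same invariant factors.

Both A and B have characteristic polynomial (x - 6)^2(x - 5)^2 and minimal polynomial (x - 6)(x - 5)^2. Computing further, both have invariant factors x - 6, (x - 6)(x - 5)^2. Hence A and B are similar.

Yes.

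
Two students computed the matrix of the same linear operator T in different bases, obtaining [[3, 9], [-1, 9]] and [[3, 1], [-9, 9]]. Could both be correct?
Yes.

Two matrices over a field are similar if and only if they have the same invariant factors.

Both A and B have characteristic polynomial (x - 6)^2 and minimal polynomial (x - 6)^2. Computing further, both have invariant factors (x - 6)^2. Hence A and B are similar.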